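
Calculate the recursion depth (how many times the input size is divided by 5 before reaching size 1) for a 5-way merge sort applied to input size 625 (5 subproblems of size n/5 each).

For divide and conquer with division factor 5:

Problem sizes at each level:
Level 0: 625
Level 1: 125
Level 2: 25
Level 3: 5
Level 4: 1

The root is level 0 and the size-1 base case is level 4 (the tree spans levels 0 through 4, i.e. 5 levels counting the root), so the depth is the number of divisions: log_5(625) = 4

The recursion tree depth is log_5(625) = 4. At each level, the problem size is divided by 5, so it takes 4 divisions to reduce to a base case of size 1. The algorithm makes 5 recursive calls at each level.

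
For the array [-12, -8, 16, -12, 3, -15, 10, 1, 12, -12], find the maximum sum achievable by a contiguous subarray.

Using Kadane's algorithm on [-12, -8, 16, -12, 3, -15, 10, 1, 12, -12]:

Scanning through the array:
Position 1 (value -8): max_ending_here = -8, max_so_far = -8
Position 2 (value 16): max_ending_here = 16, max_so_far = 16
Position 3 (value -12): max_ending_here = 4, max_so_far = 16
Position 4 (value 3): max_ending_here = 7, max_so_far = 16
Position 5 (value -15): max_ending_here = -8, max_so_far = 16
Position 6 (value 10): max_ending_here = 10, max_so_far = 16
Position 7 (value 1): max_ending_here = 11, max_so_far = 16
Position 8 (value 12): max_ending_here = 23, max_so_far = 23
Position 9 (value -12): max_ending_here = 11, max_so_far = 23

Maximum subarray: [10, 1, 12]
Maximum sum: 23

The maximum subarray is [10, 1, 12] with sum 23. This subarray runs from index 6 to index 8.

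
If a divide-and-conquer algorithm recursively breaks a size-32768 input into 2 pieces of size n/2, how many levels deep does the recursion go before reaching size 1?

For divide and conquer with division factor 2:

Problem sizes at each level:
Level 0: 32768
Level 1: 16384
Level 2: 8192
Level 3: 4096
Level 4: 2048
Level 5: 1024
Level 6: 512
Level 7: 256
Level 8: 128
Level 9: 64
Level 10: 32
Level 11: 16
Level 12: 8
Level 13: 4
Level 14: 2
Level 15: 1

The root is level 0 and the size-1 base case is level 15 (the tree spans levels 0 through 15, i.e. 16 levels counting the root), so the depth is the number of divisions: log_2(32768) = 15

The recursion tree depth is log_2(32768) = 15. At each level, the problem size is divided by 2, so it takes 15 divisions to reduce to a base case of size 1. The algorithm makes 2 recursive calls at each level.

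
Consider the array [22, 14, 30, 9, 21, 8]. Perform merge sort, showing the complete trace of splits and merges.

Merge sort trace:

Split: [22, 14, 30, 9, 21, 8] -> [22, 14, 30] and [9, 21, 8]
  Split: [22, 14, 30] -> [22] and [14, 30]
    Split: [14, 30] -> [14] and [30]
    Merge: [14] + [30] -> [14, 30]
  Merge: [22] + [14, 30] -> [14, 22, 30]
  Split: [9, 21, 8] -> [9] and [21, 8]
    Split: [21, 8] -> [21] and [8]
    Merge: [21] + [8] -> [8, 21]
  Merge: [9] + [8, 21] -> [8, 9, 21]
Merge: [14, 22, 30] + [8, 9, 21] -> [8, 9, 14, 21, 22, 30]

Final sorted array: [8, 9, 14, 21, 22, 30]

The merge sort proceeds by recursively splitting the array and merging sorted halves.
After all merges, the sorted array is [8, 9, 14, 21, 22, 30].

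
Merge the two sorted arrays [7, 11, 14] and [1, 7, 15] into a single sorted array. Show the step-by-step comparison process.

Merging process:

Compare 7 vs 1: take 1 from right. Merged: [1]
Compare 7 vs 7: take 7 from left. Merged: [1, 7]
Compare 11 vs 7: take 7 from right. Merged: [1, 7, 7]
Compare 11 vs 15: take 11 from left. Merged: [1, 7, 7, 11]
Compare 14 vs 15: take 14 from left. Merged: [1, 7, 7, 11, 14]
Append remaining from right: [15]. Merged: [1, 7, 7, 11, 14, 15]

Final merged array: [1, 7, 7, 11, 14, 15]
Total comparisons: 5

The merged array is [1, 7, 7, 11, 14, 15], requiring 5 comparisons. The merge step runs in O(n) time where n is the total number of elements.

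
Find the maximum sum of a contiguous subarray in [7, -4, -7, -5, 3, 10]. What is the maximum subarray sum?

Using Kadane's algorithm on [7, -4, -7, -5, 3, 10]:

Scanning through the array:
Position 1 (value -4): max_ending_here = 3, max_so_far = 7
Position 2 (value -7): max_ending_here = -4, max_so_far = 7
Position 3 (value -5): max_ending_here = -5, max_so_far = 7
Position 4 (value 3): max_ending_here = 3, max_so_far = 7
Position 5 (value 10): max_ending_here = 13, max_so_far = 13

Maximum subarray: [3, 10]
Maximum sum: 13

The maximum subarray is [3, 10] with sum 13. This subarray runs from index 4 to index 5.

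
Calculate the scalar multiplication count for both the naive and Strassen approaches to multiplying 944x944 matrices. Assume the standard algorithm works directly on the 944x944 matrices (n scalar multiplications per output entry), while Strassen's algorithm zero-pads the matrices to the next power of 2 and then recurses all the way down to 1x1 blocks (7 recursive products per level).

Matrix multiplication for 944x944 matrices:

Strassen's algorithm requires power-of-2 dimensions. Pad 944x944 to 1024x1024 (next power of 2).

Standard algorithm: 944^3 = 841232384 multiplications
Strassen's algorithm: 7^(log2(1024)) = 7^10 = 282475249 multiplications
Savings: 841232384 - 282475249 = 558757135 multiplications

Standard: 841232384 multiplications (944^3). Strassen: 282475249 multiplications (7^10, after padding to 1024x1024). Strassen reduces 8 recursive multiplications to 7 at each level.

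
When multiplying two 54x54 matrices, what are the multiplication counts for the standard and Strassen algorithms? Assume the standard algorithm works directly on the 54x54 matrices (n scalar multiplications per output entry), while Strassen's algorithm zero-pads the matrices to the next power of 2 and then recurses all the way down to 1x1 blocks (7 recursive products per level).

Matrix multiplication for 54x54 matrices:

Strassen's algorithm requires power-of-2 dimensions. Pad 54x54 to 64x64 (next power of 2).

Standard algorithm: 54^3 = 157464 multiplications
Strassen's algorithm: 7^(log2(64)) = 7^6 = 117649 multiplications
Savings: 157464 - 117649 = 39815 multiplications

Standard: 157464 multiplications (54^3). Strassen: 117649 multiplications (7^6, after padding to 64x64). Strassen reduces 8 recursive multiplications to 7 at each level.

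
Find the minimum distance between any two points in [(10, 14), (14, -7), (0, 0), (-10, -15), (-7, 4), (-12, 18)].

Computing all pairwise distances among 6 points:

d((10, 14), (14, -7)) = 21.3776
d((10, 14), (0, 0)) = 17.2047
d((10, 14), (-10, -15)) = 35.2278
d((10, 14), (-7, 4)) = 19.7231
d((10, 14), (-12, 18)) = 22.3607
d((14, -7), (0, 0)) = 15.6525
d((14, -7), (-10, -15)) = 25.2982
d((14, -7), (-7, 4)) = 23.7065
d((14, -7), (-12, 18)) = 36.0694
d((0, 0), (-10, -15)) = 18.0278
d((0, 0), (-7, 4)) = 8.0623 <-- minimum
d((0, 0), (-12, 18)) = 21.6333
d((-10, -15), (-7, 4)) = 19.2354
d((-10, -15), (-12, 18)) = 33.0606
d((-7, 4), (-12, 18)) = 14.8661

Closest pair: (0, 0) and (-7, 4) with distance 8.0623

The closest pair is (0, 0) and (-7, 4) with Euclidean distance 8.0623. For 6 points, brute-force pairwise comparison is shown above. For large n, the divide-and-conquer algorithm (sort by x, recurse on halves, check the dividing strip) achieves O(n log n).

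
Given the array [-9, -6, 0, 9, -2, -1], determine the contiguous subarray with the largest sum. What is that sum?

Using Kadane's algorithm on [-9, -6, 0, 9, -2, -1]:

Scanning through the array:
Position 1 (value -6): max_ending_here = -6, max_so_far = -6
Position 2 (value 0): max_ending_here = 0, max_so_far = 0
Position 3 (value 9): max_ending_here = 9, max_so_far = 9
Position 4 (value -2): max_ending_here = 7, max_so_far = 9
Position 5 (value -1): max_ending_here = 6, max_so_far = 9

Maximum subarray: [0, 9]
Maximum sum: 9

The maximum subarray is [0, 9] with sum 9. This subarray runs from index 2 to index 3.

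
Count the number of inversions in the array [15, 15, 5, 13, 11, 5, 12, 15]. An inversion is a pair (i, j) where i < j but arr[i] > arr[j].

Finding inversions in [15, 15, 5, 13, 11, 5, 12, 15]:

(0, 2): arr[0]=15 > arr[2]=5
(0, 3): arr[0]=15 > arr[3]=13
(0, 4): arr[0]=15 > arr[4]=11
(0, 5): arr[0]=15 > arr[5]=5
(0, 6): arr[0]=15 > arr[6]=12
(1, 2): arr[1]=15 > arr[2]=5
(1, 3): arr[1]=15 > arr[3]=13
(1, 4): arr[1]=15 > arr[4]=11
(1, 5): arr[1]=15 > arr[5]=5
(1, 6): arr[1]=15 > arr[6]=12
(3, 4): arr[3]=13 > arr[4]=11
(3, 5): arr[3]=13 > arr[5]=5
(3, 6): arr[3]=13 > arr[6]=12
(4, 5): arr[4]=11 > arr[5]=5

Total inversions: 14

The array has 14 inversion(s): (0,2), (0,3), (0,4), (0,5), (0,6), (1,2), (1,3), (1,4), (1,5), (1,6), (3,4), (3,5), (3,6), (4,5). Each pair (i,j) satisfies i < j and arr[i] > arr[j].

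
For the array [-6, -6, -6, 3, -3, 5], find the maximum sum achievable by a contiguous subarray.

Using Kadane's algorithm on [-6, -6, -6, 3, -3, 5]:

Scanning through the array:
Position 1 (value -6): max_ending_here = -6, max_so_far = -6
Position 2 (value -6): max_ending_here = -6, max_so_far = -6
Position 3 (value 3): max_ending_here = 3, max_so_far = 3
Position 4 (value -3): max_ending_here = 0, max_so_far = 3
Position 5 (value 5): max_ending_here = 5, max_so_far = 5

Maximum subarray: [3, -3, 5]
Maximum sum: 5

The maximum subarray is [3, -3, 5] with sum 5. This subarray runs from index 3 to index 5.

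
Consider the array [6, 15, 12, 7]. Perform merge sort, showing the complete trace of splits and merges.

Merge sort trace:

Split: [6, 15, 12, 7] -> [6, 15] and [12, 7]
  Split: [6, 15] -> [6] and [15]
  Merge: [6] + [15] -> [6, 15]
  Split: [12, 7] -> [12] and [7]
  Merge: [12] + [7] -> [7, 12]
Merge: [6, 15] + [7, 12] -> [6, 7, 12, 15]

Final sorted array: [6, 7, 12, 15]

The merge sort proceeds by recursively splitting the array and merging sorted halves.
After all merges, the sorted array is [6, 7, 12, 15].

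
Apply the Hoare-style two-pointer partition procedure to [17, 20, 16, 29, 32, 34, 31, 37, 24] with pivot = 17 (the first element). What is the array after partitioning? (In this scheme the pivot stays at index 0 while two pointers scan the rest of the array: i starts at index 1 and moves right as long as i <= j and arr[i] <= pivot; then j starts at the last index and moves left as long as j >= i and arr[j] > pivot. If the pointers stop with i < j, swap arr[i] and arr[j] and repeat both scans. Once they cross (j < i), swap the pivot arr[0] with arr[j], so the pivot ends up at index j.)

Hoare-style two-pointer partition with pivot = 17:

Initial array: [17, 20, 16, 29, 32, 34, 31, 37, 24]

Pointers start at i = 1, j = 8.
i stops at index 1 (arr[1]=20 > 17), j stops at index 2 (arr[2]=16 <= 17): swap arr[1] and arr[2], array becomes [17, 16, 20, 29, 32, 34, 31, 37, 24]
i ends at 2, j ends at 1: the pointers have crossed (j < i), so scanning stops.

Swap pivot arr[0] with arr[1] to place pivot at position 1: [16, 17, 20, 29, 32, 34, 31, 37, 24]
Pivot position: 1

After partitioning with pivot 17, the array becomes [16, 17, 20, 29, 32, 34, 31, 37, 24]. The pivot is placed at index 1. All elements to the left of the pivot are <= 17, and all elements to the right are > 17.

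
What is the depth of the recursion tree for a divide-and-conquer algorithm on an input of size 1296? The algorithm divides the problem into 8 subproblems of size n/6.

For divide and conquer with division factor 6:

Problem sizes at each level:
Level 0: 1296
Level 1: 216
Level 2: 36
Level 3: 6
Level 4: 1

The root is level 0 and the size-1 base case is level 4 (the tree spans levels 0 through 4, i.e. 5 levels counting the root), so the depth is the number of divisions: log_6(1296) = 4

The recursion tree depth is log_6(1296) = 4. At each level, the problem size is divided by 6, so it takes 4 divisions to reduce to a base case of size 1. The algorithm makes 8 recursive calls at each level.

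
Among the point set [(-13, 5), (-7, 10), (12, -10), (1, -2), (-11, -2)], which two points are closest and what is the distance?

Computing all pairwise distances among 5 points:

d((-13, 5), (-7, 10)) = 7.8102
d((-13, 5), (12, -10)) = 29.1548
d((-13, 5), (1, -2)) = 15.6525
d((-13, 5), (-11, -2)) = 7.2801 <-- minimum
d((-7, 10), (12, -10)) = 27.5862
d((-7, 10), (1, -2)) = 14.4222
d((-7, 10), (-11, -2)) = 12.6491
d((12, -10), (1, -2)) = 13.6015
d((12, -10), (-11, -2)) = 24.3516
d((1, -2), (-11, -2)) = 12.0

Closest pair: (-13, 5) and (-11, -2) with distance 7.2801

The closest pair is (-13, 5) and (-11, -2) with Euclidean distance 7.2801. For 5 points, brute-force pairwise comparison is shown above. For large n, the divide-and-conquer algorithm (sort by x, recurse on halves, check the dividing strip) achieves O(n log n).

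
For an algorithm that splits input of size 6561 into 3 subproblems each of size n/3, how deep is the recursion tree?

For divide and conquer with division factor 3:

Problem sizes at each level:
Level 0: 6561
Level 1: 2187
Level 2: 729
Level 3: 243
Level 4: 81
Level 5: 27
Level 6: 9
Level 7: 3
Level 8: 1

The root is level 0 and the size-1 base case is level 8 (the tree spans levels 0 through 8, i.e. 9 levels counting the root), so the depth is the number of divisions: log_3(6561) = 8

The recursion tree depth is log_3(6561) = 8. At each level, the problem size is divided by 3, so it takes 8 divisions to reduce to a base case of size 1. The algorithm makes 3 recursive calls at each level.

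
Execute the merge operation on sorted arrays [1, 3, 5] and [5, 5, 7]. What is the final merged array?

Merging process:

Compare 1 vs 5: take 1 from left. Merged: [1]
Compare 3 vs 5: take 3 from left. Merged: [1, 3]
Compare 5 vs 5: take 5 from left. Merged: [1, 3, 5]
Append remaining from right: [5, 5, 7]. Merged: [1, 3, 5, 5, 5, 7]

Final merged array: [1, 3, 5, 5, 5, 7]
Total comparisons: 3

The merged array is [1, 3, 5, 5, 5, 7], requiring 3 comparisons. The merge step runs in O(n) time where n is the total number of elements.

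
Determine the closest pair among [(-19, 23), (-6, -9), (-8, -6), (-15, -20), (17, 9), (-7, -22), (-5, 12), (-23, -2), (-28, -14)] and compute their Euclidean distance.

Computing all pairwise distances among 9 points:

d((-19, 23), (-6, -9)) = 34.5398
d((-19, 23), (-8, -6)) = 31.0161
d((-19, 23), (-15, -20)) = 43.1856
d((-19, 23), (17, 9)) = 38.6264
d((-19, 23), (-7, -22)) = 46.5725
d((-19, 23), (-5, 12)) = 17.8045
d((-19, 23), (-23, -2)) = 25.318
d((-19, 23), (-28, -14)) = 38.0789
d((-6, -9), (-8, -6)) = 3.6056 <-- minimum
d((-6, -9), (-15, -20)) = 14.2127
d((-6, -9), (17, 9)) = 29.2062
d((-6, -9), (-7, -22)) = 13.0384
d((-6, -9), (-5, 12)) = 21.0238
d((-6, -9), (-23, -2)) = 18.3848
d((-6, -9), (-28, -14)) = 22.561
d((-8, -6), (-15, -20)) = 15.6525
d((-8, -6), (17, 9)) = 29.1548
d((-8, -6), (-7, -22)) = 16.0312
d((-8, -6), (-5, 12)) = 18.2483
d((-8, -6), (-23, -2)) = 15.5242
d((-8, -6), (-28, -14)) = 21.5407
d((-15, -20), (17, 9)) = 43.1856
d((-15, -20), (-7, -22)) = 8.2462
d((-15, -20), (-5, 12)) = 33.5261
d((-15, -20), (-23, -2)) = 19.6977
d((-15, -20), (-28, -14)) = 14.3178
d((17, 9), (-7, -22)) = 39.2046
d((17, 9), (-5, 12)) = 22.2036
d((17, 9), (-23, -2)) = 41.4849
d((17, 9), (-28, -14)) = 50.5371
d((-7, -22), (-5, 12)) = 34.0588
d((-7, -22), (-23, -2)) = 25.6125
d((-7, -22), (-28, -14)) = 22.4722
d((-5, 12), (-23, -2)) = 22.8035
d((-5, 12), (-28, -14)) = 34.7131
d((-23, -2), (-28, -14)) = 13.0

Closest pair: (-6, -9) and (-8, -6) with distance 3.6056

The closest pair is (-6, -9) and (-8, -6) with Euclidean distance 3.6056. For 9 points, brute-force pairwise comparison is shown above. For large n, the divide-and-conquer algorithm (sort by x, recurse on halves, check the dividing strip) achieves O(n log n).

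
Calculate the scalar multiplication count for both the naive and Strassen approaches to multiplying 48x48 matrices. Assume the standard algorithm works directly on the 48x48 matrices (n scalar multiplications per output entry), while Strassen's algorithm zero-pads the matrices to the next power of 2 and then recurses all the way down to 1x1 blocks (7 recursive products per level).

Matrix multiplication for 48x48 matrices:

Strassen's algorithm requires power-of-2 dimensions. Pad 48x48 to 64x64 (next power of 2).

Standard algorithm: 48^3 = 110592 multiplications
Strassen's algorithm: 7^(log2(64)) = 7^6 = 117649 multiplications
Difference: 110592 - 117649 = -7057 (Strassen uses MORE here due to padding overhead — for small or just-over-power-of-2 n, padding can outweigh the per-level savings)

Standard: 110592 multiplications (48^3). Strassen: 117649 multiplications (7^6, after padding to 64x64). Strassen reduces 8 recursive multiplications to 7 at each level.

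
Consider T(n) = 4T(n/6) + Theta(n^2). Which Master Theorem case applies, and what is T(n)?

Master Theorem for T(n) = 4T(n/6) + O(n^2):

a = 4, b = 6, c = 2
log_b(a) = log_6(4) = 0.7737

Case 3: c = 2 > log_6(4) = 0.7737
T(n) = O(n^2) = O(n^2)

For T(n) = 4T(n/6) + O(n^2): log_6(4) = 0.7737. This is Case 3 of the Master Theorem (c > log_b(a), work dominated by root), giving O(n^2).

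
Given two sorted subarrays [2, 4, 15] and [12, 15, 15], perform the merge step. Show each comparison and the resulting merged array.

Merging process:

Compare 2 vs 12: take 2 from left. Merged: [2]
Compare 4 vs 12: take 4 from left. Merged: [2, 4]
Compare 15 vs 12: take 12 from right. Merged: [2, 4, 12]
Compare 15 vs 15: take 15 from left. Merged: [2, 4, 12, 15]
Append remaining from right: [15, 15]. Merged: [2, 4, 12, 15, 15, 15]

Final merged array: [2, 4, 12, 15, 15, 15]
Total comparisons: 4

The merged array is [2, 4, 12, 15, 15, 15], requiring 4 comparisons. The merge step runs in O(n) time where n is the total number of elements.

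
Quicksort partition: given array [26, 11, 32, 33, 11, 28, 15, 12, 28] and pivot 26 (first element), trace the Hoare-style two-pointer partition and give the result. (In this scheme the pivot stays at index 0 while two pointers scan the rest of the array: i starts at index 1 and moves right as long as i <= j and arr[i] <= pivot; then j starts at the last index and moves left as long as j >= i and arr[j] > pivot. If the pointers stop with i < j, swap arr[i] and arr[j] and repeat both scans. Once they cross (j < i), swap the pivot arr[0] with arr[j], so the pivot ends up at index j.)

Hoare-style two-pointer partition with pivot = 26:

Initial array: [26, 11, 32, 33, 11, 28, 15, 12, 28]

Pointers start at i = 1, j = 8.
i stops at index 2 (arr[2]=32 > 26), j stops at index 7 (arr[7]=12 <= 26): swap arr[2] and arr[7], array becomes [26, 11, 12, 33, 11, 28, 15, 32, 28]
i stops at index 3 (arr[3]=33 > 26), j stops at index 6 (arr[6]=15 <= 26): swap arr[3] and arr[6], array becomes [26, 11, 12, 15, 11, 28, 33, 32, 28]
i ends at 5, j ends at 4: the pointers have crossed (j < i), so scanning stops.

Swap pivot arr[0] with arr[4] to place pivot at position 4: [11, 11, 12, 15, 26, 28, 33, 32, 28]
Pivot position: 4

After partitioning with pivot 26, the array becomes [11, 11, 12, 15, 26, 28, 33, 32, 28]. The pivot is placed at index 4. All elements to the left of the pivot are <= 26, and all elements to the right are > 26.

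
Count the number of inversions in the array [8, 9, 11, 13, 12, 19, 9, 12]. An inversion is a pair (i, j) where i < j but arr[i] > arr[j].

Finding inversions in [8, 9, 11, 13, 12, 19, 9, 12]:

(2, 6): arr[2]=11 > arr[6]=9
(3, 4): arr[3]=13 > arr[4]=12
(3, 6): arr[3]=13 > arr[6]=9
(3, 7): arr[3]=13 > arr[7]=12
(4, 6): arr[4]=12 > arr[6]=9
(5, 6): arr[5]=19 > arr[6]=9
(5, 7): arr[5]=19 > arr[7]=12

Total inversions: 7

The array has 7 inversion(s): (2,6), (3,4), (3,6), (3,7), (4,6), (5,6), (5,7). Each pair (i,j) satisfies i < j and arr[i] > arr[j].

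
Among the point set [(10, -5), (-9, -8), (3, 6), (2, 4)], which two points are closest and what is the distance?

Computing all pairwise distances among 4 points:

d((10, -5), (-9, -8)) = 19.2354
d((10, -5), (3, 6)) = 13.0384
d((10, -5), (2, 4)) = 12.0416
d((-9, -8), (3, 6)) = 18.4391
d((-9, -8), (2, 4)) = 16.2788
d((3, 6), (2, 4)) = 2.2361 <-- minimum

Closest pair: (3, 6) and (2, 4) with distance 2.2361

The closest pair is (3, 6) and (2, 4) with Euclidean distance 2.2361. For 4 points, brute-force pairwise comparison is shown above. For large n, the divide-and-conquer algorithm (sort by x, recurse on halves, check the dividing strip) achieves O(n log n).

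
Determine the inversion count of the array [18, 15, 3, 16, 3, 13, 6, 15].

Finding inversions in [18, 15, 3, 16, 3, 13, 6, 15]:

(0, 1): arr[0]=18 > arr[1]=15
(0, 2): arr[0]=18 > arr[2]=3
(0, 3): arr[0]=18 > arr[3]=16
(0, 4): arr[0]=18 > arr[4]=3
(0, 5): arr[0]=18 > arr[5]=13
(0, 6): arr[0]=18 > arr[6]=6
(0, 7): arr[0]=18 > arr[7]=15
(1, 2): arr[1]=15 > arr[2]=3
(1, 4): arr[1]=15 > arr[4]=3
(1, 5): arr[1]=15 > arr[5]=13
(1, 6): arr[1]=15 > arr[6]=6
(3, 4): arr[3]=16 > arr[4]=3
(3, 5): arr[3]=16 > arr[5]=13
(3, 6): arr[3]=16 > arr[6]=6
(3, 7): arr[3]=16 > arr[7]=15
(5, 6): arr[5]=13 > arr[6]=6

Total inversions: 16

The array has 16 inversion(s): (0,1), (0,2), (0,3), (0,4), (0,5), (0,6), (0,7), (1,2), (1,4), (1,5), (1,6), (3,4), (3,5), (3,6), (3,7), (5,6). Each pair (i,j) satisfies i < j and arr[i] > arr[j].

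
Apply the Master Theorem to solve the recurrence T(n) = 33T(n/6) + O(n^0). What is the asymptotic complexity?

Master Theorem for T(n) = 33T(n/6) + O(n^0):

a = 33, b = 6, c = 0
log_b(a) = log_6(33) = 1.9514

Case 1: c = 0 < log_6(33) = 1.9514
T(n) = O(n^(log_6 33))

For T(n) = 33T(n/6) + O(n^0): log_6(33) = 1.9514. This is Case 1 of the Master Theorem (c < log_b(a), work dominated by leaves), giving O(n^(log_6 33)).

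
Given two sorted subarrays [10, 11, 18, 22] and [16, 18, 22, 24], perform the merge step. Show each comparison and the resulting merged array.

Merging process:

Compare 10 vs 16: take 10 from left. Merged: [10]
Compare 11 vs 16: take 11 from left. Merged: [10, 11]
Compare 18 vs 16: take 16 from right. Merged: [10, 11, 16]
Compare 18 vs 18: take 18 from left. Merged: [10, 11, 16, 18]
Compare 22 vs 18: take 18 from right. Merged: [10, 11, 16, 18, 18]
Compare 22 vs 22: take 22 from left. Merged: [10, 11, 16, 18, 18, 22]
Append remaining from right: [22, 24]. Merged: [10, 11, 16, 18, 18, 22, 22, 24]

Final merged array: [10, 11, 16, 18, 18, 22, 22, 24]
Total comparisons: 6

The merged array is [10, 11, 16, 18, 18, 22, 22, 24], requiring 6 comparisons. The merge step runs in O(n) time where n is the total number of elements.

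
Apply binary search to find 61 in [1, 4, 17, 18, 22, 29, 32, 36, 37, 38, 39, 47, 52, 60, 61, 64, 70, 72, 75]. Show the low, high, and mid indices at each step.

Binary search for 61 in [1, 4, 17, 18, 22, 29, 32, 36, 37, 38, 39, 47, 52, 60, 61, 64, 70, 72, 75]:

lo=0, hi=18, mid=9, arr[mid]=38 -> 38 < 61, search right half
lo=10, hi=18, mid=14, arr[mid]=61 -> Found target at index 14!

Binary search finds 61 at index 14 after 2 comparisons. The search repeatedly halves the search space by comparing with the middle element.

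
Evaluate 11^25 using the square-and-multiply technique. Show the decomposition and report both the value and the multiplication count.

Computing 11^25 by squaring (build up from 11^1; each line after the first costs one multiplication):

11^1 = 11
11^2 = (11^1)^2 = 11^2 = 121
11^3 = 11 * 11^2 = 11 * 121 = 1331
11^6 = (11^3)^2 = 1331^2 = 1771561
11^12 = (11^6)^2 = 1771561^2 = 3138428376721
11^24 = (11^12)^2 = 3138428376721^2 = 9849732675807611094711841
11^25 = 11 * 11^24 = 11 * 9849732675807611094711841 = 108347059433883722041830251

Result: 108347059433883722041830251
Multiplications needed: 6 (6 lines after 11^1)

11^25 = 108347059433883722041830251. Using exponentiation by squaring, this requires 6 multiplications. The key idea: if the exponent is even, square the half-power; if odd, multiply by the base once.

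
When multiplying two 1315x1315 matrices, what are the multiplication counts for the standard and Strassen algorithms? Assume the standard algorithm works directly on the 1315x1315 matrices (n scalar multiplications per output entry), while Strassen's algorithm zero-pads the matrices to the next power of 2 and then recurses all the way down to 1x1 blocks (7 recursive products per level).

Matrix multiplication for 1315x1315 matrices:

Strassen's algorithm requires power-of-2 dimensions. Pad 1315x1315 to 2048x2048 (next power of 2).

Standard algorithm: 1315^3 = 2273930875 multiplications
Strassen's algorithm: 7^(log2(2048)) = 7^11 = 1977326743 multiplications
Savings: 2273930875 - 1977326743 = 296604132 multiplications

Standard: 2273930875 multiplications (1315^3). Strassen: 1977326743 multiplications (7^11, after padding to 2048x2048). Strassen reduces 8 recursive multiplications to 7 at each level.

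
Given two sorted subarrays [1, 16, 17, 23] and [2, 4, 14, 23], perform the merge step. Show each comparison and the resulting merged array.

Merging process:

Compare 1 vs 2: take 1 from left. Merged: [1]
Compare 16 vs 2: take 2 from right. Merged: [1, 2]
Compare 16 vs 4: take 4 from right. Merged: [1, 2, 4]
Compare 16 vs 14: take 14 from right. Merged: [1, 2, 4, 14]
Compare 16 vs 23: take 16 from left. Merged: [1, 2, 4, 14, 16]
Compare 17 vs 23: take 17 from left. Merged: [1, 2, 4, 14, 16, 17]
Compare 23 vs 23: take 23 from left. Merged: [1, 2, 4, 14, 16, 17, 23]
Append remaining from right: [23]. Merged: [1, 2, 4, 14, 16, 17, 23, 23]

Final merged array: [1, 2, 4, 14, 16, 17, 23, 23]
Total comparisons: 7

The merged array is [1, 2, 4, 14, 16, 17, 23, 23], requiring 7 comparisons. The merge step runs in O(n) time where n is the total number of elements.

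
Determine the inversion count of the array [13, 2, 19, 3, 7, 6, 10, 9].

Finding inversions in [13, 2, 19, 3, 7, 6, 10, 9]:

(0, 1): arr[0]=13 > arr[1]=2
(0, 3): arr[0]=13 > arr[3]=3
(0, 4): arr[0]=13 > arr[4]=7
(0, 5): arr[0]=13 > arr[5]=6
(0, 6): arr[0]=13 > arr[6]=10
(0, 7): arr[0]=13 > arr[7]=9
(2, 3): arr[2]=19 > arr[3]=3
(2, 4): arr[2]=19 > arr[4]=7
(2, 5): arr[2]=19 > arr[5]=6
(2, 6): arr[2]=19 > arr[6]=10
(2, 7): arr[2]=19 > arr[7]=9
(4, 5): arr[4]=7 > arr[5]=6
(6, 7): arr[6]=10 > arr[7]=9

Total inversions: 13

The array has 13 inversion(s): (0,1), (0,3), (0,4), (0,5), (0,6), (0,7), (2,3), (2,4), (2,5), (2,6), (2,7), (4,5), (6,7). Each pair (i,j) satisfies i < j and arr[i] > arr[j].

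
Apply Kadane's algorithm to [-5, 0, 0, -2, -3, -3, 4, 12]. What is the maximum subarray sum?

Using Kadane's algorithm on [-5, 0, 0, -2, -3, -3, 4, 12]:

Scanning through the array:
Position 1 (value 0): max_ending_here = 0, max_so_far = 0
Position 2 (value 0): max_ending_here = 0, max_so_far = 0
Position 3 (value -2): max_ending_here = -2, max_so_far = 0
Position 4 (value -3): max_ending_here = -3, max_so_far = 0
Position 5 (value -3): max_ending_here = -3, max_so_far = 0
Position 6 (value 4): max_ending_here = 4, max_so_far = 4
Position 7 (value 12): max_ending_here = 16, max_so_far = 16

Maximum subarray: [4, 12]
Maximum sum: 16

The maximum subarray is [4, 12] with sum 16. This subarray runs from index 6 to index 7.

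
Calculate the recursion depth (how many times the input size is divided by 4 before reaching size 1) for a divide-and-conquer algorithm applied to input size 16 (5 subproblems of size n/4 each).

For divide and conquer with division factor 4:

Problem sizes at each level:
Level 0: 16
Level 1: 4
Level 2: 1

The root is level 0 and the size-1 base case is level 2 (the tree spans levels 0 through 2, i.e. 3 levels counting the root), so the depth is the number of divisions: log_4(16) = 2

The recursion tree depth is log_4(16) = 2. At each level, the problem size is divided by 4, so it takes 2 divisions to reduce to a base case of size 1. The algorithm makes 5 recursive calls at each level.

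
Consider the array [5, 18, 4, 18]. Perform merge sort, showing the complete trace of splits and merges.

Merge sort trace:

Split: [5, 18, 4, 18] -> [5, 18] and [4, 18]
  Split: [5, 18] -> [5] and [18]
  Merge: [5] + [18] -> [5, 18]
  Split: [4, 18] -> [4] and [18]
  Merge: [4] + [18] -> [4, 18]
Merge: [5, 18] + [4, 18] -> [4, 5, 18, 18]

Final sorted array: [4, 5, 18, 18]

The merge sort proceeds by recursively splitting the array and merging sorted halves.
After all merges, the sorted array is [4, 5, 18, 18].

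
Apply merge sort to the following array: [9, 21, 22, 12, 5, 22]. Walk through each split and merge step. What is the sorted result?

Merge sort trace:

Split: [9, 21, 22, 12, 5, 22] -> [9, 21, 22] and [12, 5, 22]
  Split: [9, 21, 22] -> [9] and [21, 22]
    Split: [21, 22] -> [21] and [22]
    Merge: [21] + [22] -> [21, 22]
  Merge: [9] + [21, 22] -> [9, 21, 22]
  Split: [12, 5, 22] -> [12] and [5, 22]
    Split: [5, 22] -> [5] and [22]
    Merge: [5] + [22] -> [5, 22]
  Merge: [12] + [5, 22] -> [5, 12, 22]
Merge: [9, 21, 22] + [5, 12, 22] -> [5, 9, 12, 21, 22, 22]

Final sorted array: [5, 9, 12, 21, 22, 22]

The merge sort proceeds by recursively splitting the array and merging sorted halves.
After all merges, the sorted array is [5, 9, 12, 21, 22, 22].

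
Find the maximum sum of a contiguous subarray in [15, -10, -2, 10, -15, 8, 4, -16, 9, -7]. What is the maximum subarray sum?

Using Kadane's algorithm on [15, -10, -2, 10, -15, 8, 4, -16, 9, -7]:

Scanning through the array:
Position 1 (value -10): max_ending_here = 5, max_so_far = 15
Position 2 (value -2): max_ending_here = 3, max_so_far = 15
Position 3 (value 10): max_ending_here = 13, max_so_far = 15
Position 4 (value -15): max_ending_here = -2, max_so_far = 15
Position 5 (value 8): max_ending_here = 8, max_so_far = 15
Position 6 (value 4): max_ending_here = 12, max_so_far = 15
Position 7 (value -16): max_ending_here = -4, max_so_far = 15
Position 8 (value 9): max_ending_here = 9, max_so_far = 15
Position 9 (value -7): max_ending_here = 2, max_so_far = 15

Maximum subarray: [15]
Maximum sum: 15

The maximum subarray is [15] with sum 15. This subarray runs from index 0 to index 0.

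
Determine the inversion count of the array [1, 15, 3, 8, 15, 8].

Finding inversions in [1, 15, 3, 8, 15, 8]:

(1, 2): arr[1]=15 > arr[2]=3
(1, 3): arr[1]=15 > arr[3]=8
(1, 5): arr[1]=15 > arr[5]=8
(4, 5): arr[4]=15 > arr[5]=8

Total inversions: 4

The array has 4 inversion(s): (1,2), (1,3), (1,5), (4,5). Each pair (i,j) satisfies i < j and arr[i] > arr[j].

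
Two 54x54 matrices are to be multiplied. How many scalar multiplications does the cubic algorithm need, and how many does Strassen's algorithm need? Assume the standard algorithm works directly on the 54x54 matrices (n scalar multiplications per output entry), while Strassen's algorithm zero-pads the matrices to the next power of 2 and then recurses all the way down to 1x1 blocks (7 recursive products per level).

Matrix multiplication for 54x54 matrices:

Strassen's algorithm requires power-of-2 dimensions. Pad 54x54 to 64x64 (next power of 2).

Standard algorithm: 54^3 = 157464 multiplications
Strassen's algorithm: 7^(log2(64)) = 7^6 = 117649 multiplications
Savings: 157464 - 117649 = 39815 multiplications

Standard: 157464 multiplications (54^3). Strassen: 117649 multiplications (7^6, after padding to 64x64). Strassen reduces 8 recursive multiplications to 7 at each level.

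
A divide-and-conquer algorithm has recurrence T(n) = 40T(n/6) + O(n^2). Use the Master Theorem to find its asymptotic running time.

Master Theorem for T(n) = 40T(n/6) + O(n^2):

a = 40, b = 6, c = 2
log_b(a) = log_6(40) = 2.0588

Case 1: c = 2 < log_6(40) = 2.0588
T(n) = O(n^(log_6 40))

For T(n) = 40T(n/6) + O(n^2): log_6(40) = 2.0588. This is Case 1 of the Master Theorem (c < log_b(a), work dominated by leaves), giving O(n^(log_6 40)).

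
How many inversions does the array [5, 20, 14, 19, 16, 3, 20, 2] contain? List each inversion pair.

Finding inversions in [5, 20, 14, 19, 16, 3, 20, 2]:

(0, 5): arr[0]=5 > arr[5]=3
(0, 7): arr[0]=5 > arr[7]=2
(1, 2): arr[1]=20 > arr[2]=14
(1, 3): arr[1]=20 > arr[3]=19
(1, 4): arr[1]=20 > arr[4]=16
(1, 5): arr[1]=20 > arr[5]=3
(1, 7): arr[1]=20 > arr[7]=2
(2, 5): arr[2]=14 > arr[5]=3
(2, 7): arr[2]=14 > arr[7]=2
(3, 4): arr[3]=19 > arr[4]=16
(3, 5): arr[3]=19 > arr[5]=3
(3, 7): arr[3]=19 > arr[7]=2
(4, 5): arr[4]=16 > arr[5]=3
(4, 7): arr[4]=16 > arr[7]=2
(5, 7): arr[5]=3 > arr[7]=2
(6, 7): arr[6]=20 > arr[7]=2

Total inversions: 16

The array has 16 inversion(s): (0,5), (0,7), (1,2), (1,3), (1,4), (1,5), (1,7), (2,5), (2,7), (3,4), (3,5), (3,7), (4,5), (4,7), (5,7), (6,7). Each pair (i,j) satisfies i < j and arr[i] > arr[j].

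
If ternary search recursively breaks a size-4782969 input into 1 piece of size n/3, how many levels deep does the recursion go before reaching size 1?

For divide and conquer with division factor 3:

Problem sizes at each level:
Level 0: 4782969
Level 1: 1594323
Level 2: 531441
Level 3: 177147
Level 4: 59049
Level 5: 19683
Level 6: 6561
Level 7: 2187
Level 8: 729
Level 9: 243
Level 10: 81
Level 11: 27
Level 12: 9
Level 13: 3
Level 14: 1

The root is level 0 and the size-1 base case is level 14 (the tree spans levels 0 through 14, i.e. 15 levels counting the root), so the depth is the number of divisions: log_3(4782969) = 14

The recursion tree depth is log_3(4782969) = 14. At each level, the problem size is divided by 3, so it takes 14 divisions to reduce to a base case of size 1. The algorithm makes 1 recursive call at each level.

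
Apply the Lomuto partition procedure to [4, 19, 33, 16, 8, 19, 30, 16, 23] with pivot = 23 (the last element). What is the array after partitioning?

Lomuto partition with pivot = 23:

Initial array: [4, 19, 33, 16, 8, 19, 30, 16, 23]

arr[0]=4 <= 23: swap with position 0, array becomes [4, 19, 33, 16, 8, 19, 30, 16, 23]
arr[1]=19 <= 23: swap with position 1, array becomes [4, 19, 33, 16, 8, 19, 30, 16, 23]
arr[2]=33 > 23: no swap
arr[3]=16 <= 23: swap with position 2, array becomes [4, 19, 16, 33, 8, 19, 30, 16, 23]
arr[4]=8 <= 23: swap with position 3, array becomes [4, 19, 16, 8, 33, 19, 30, 16, 23]
arr[5]=19 <= 23: swap with position 4, array becomes [4, 19, 16, 8, 19, 33, 30, 16, 23]
arr[6]=30 > 23: no swap
arr[7]=16 <= 23: swap with position 5, array becomes [4, 19, 16, 8, 19, 16, 30, 33, 23]

Place pivot at position 6: [4, 19, 16, 8, 19, 16, 23, 33, 30]
Pivot position: 6

After partitioning with pivot 23, the array becomes [4, 19, 16, 8, 19, 16, 23, 33, 30]. The pivot is placed at index 6. All elements to the left of the pivot are <= 23, and all elements to the right are > 23.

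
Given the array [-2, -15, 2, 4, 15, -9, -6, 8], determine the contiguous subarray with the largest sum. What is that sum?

Using Kadane's algorithm on [-2, -15, 2, 4, 15, -9, -6, 8]:

Scanning through the array:
Position 1 (value -15): max_ending_here = -15, max_so_far = -2
Position 2 (value 2): max_ending_here = 2, max_so_far = 2
Position 3 (value 4): max_ending_here = 6, max_so_far = 6
Position 4 (value 15): max_ending_here = 21, max_so_far = 21
Position 5 (value -9): max_ending_here = 12, max_so_far = 21
Position 6 (value -6): max_ending_here = 6, max_so_far = 21
Position 7 (value 8): max_ending_here = 14, max_so_far = 21

Maximum subarray: [2, 4, 15]
Maximum sum: 21

The maximum subarray is [2, 4, 15] with sum 21. This subarray runs from index 2 to index 4.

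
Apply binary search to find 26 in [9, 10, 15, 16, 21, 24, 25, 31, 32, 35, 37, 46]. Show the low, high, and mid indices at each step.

Binary search for 26 in [9, 10, 15, 16, 21, 24, 25, 31, 32, 35, 37, 46]:

lo=0, hi=11, mid=5, arr[mid]=24 -> 24 < 26, search right half
lo=6, hi=11, mid=8, arr[mid]=32 -> 32 > 26, search left half
lo=6, hi=7, mid=6, arr[mid]=25 -> 25 < 26, search right half
lo=7, hi=7, mid=7, arr[mid]=31 -> 31 > 26, search left half
lo=7 > hi=6, target 26 not found

Binary search determines that 26 is not in the array after 4 comparisons. The search space was exhausted without finding the target.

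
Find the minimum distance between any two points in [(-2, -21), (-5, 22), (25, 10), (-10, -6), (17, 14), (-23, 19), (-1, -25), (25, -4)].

Computing all pairwise distances among 8 points:

d((-2, -21), (-5, 22)) = 43.1045
d((-2, -21), (25, 10)) = 41.1096
d((-2, -21), (-10, -6)) = 17.0
d((-2, -21), (17, 14)) = 39.8246
d((-2, -21), (-23, 19)) = 45.1774
d((-2, -21), (-1, -25)) = 4.1231 <-- minimum
d((-2, -21), (25, -4)) = 31.9061
d((-5, 22), (25, 10)) = 32.311
d((-5, 22), (-10, -6)) = 28.4429
d((-5, 22), (17, 14)) = 23.4094
d((-5, 22), (-23, 19)) = 18.2483
d((-5, 22), (-1, -25)) = 47.1699
d((-5, 22), (25, -4)) = 39.6989
d((25, 10), (-10, -6)) = 38.4838
d((25, 10), (17, 14)) = 8.9443
d((25, 10), (-23, 19)) = 48.8365
d((25, 10), (-1, -25)) = 43.6005
d((25, 10), (25, -4)) = 14.0
d((-10, -6), (17, 14)) = 33.6006
d((-10, -6), (-23, 19)) = 28.178
d((-10, -6), (-1, -25)) = 21.0238
d((-10, -6), (25, -4)) = 35.0571
d((17, 14), (-23, 19)) = 40.3113
d((17, 14), (-1, -25)) = 42.9535
d((17, 14), (25, -4)) = 19.6977
d((-23, 19), (-1, -25)) = 49.1935
d((-23, 19), (25, -4)) = 53.2259
d((-1, -25), (25, -4)) = 33.4215

Closest pair: (-2, -21) and (-1, -25) with distance 4.1231

The closest pair is (-2, -21) and (-1, -25) with Euclidean distance 4.1231. For 8 points, brute-force pairwise comparison is shown above. For large n, the divide-and-conquer algorithm (sort by x, recurse on halves, check the dividing strip) achieves O(n log n).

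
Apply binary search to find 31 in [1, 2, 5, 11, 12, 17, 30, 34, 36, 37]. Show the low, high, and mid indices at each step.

Binary search for 31 in [1, 2, 5, 11, 12, 17, 30, 34, 36, 37]:

lo=0, hi=9, mid=4, arr[mid]=12 -> 12 < 31, search right half
lo=5, hi=9, mid=7, arr[mid]=34 -> 34 > 31, search left half
lo=5, hi=6, mid=5, arr[mid]=17 -> 17 < 31, search right half
lo=6, hi=6, mid=6, arr[mid]=30 -> 30 < 31, search right half
lo=7 > hi=6, target 31 not found

Binary search determines that 31 is not in the array after 4 comparisons. The search space was exhausted without finding the target.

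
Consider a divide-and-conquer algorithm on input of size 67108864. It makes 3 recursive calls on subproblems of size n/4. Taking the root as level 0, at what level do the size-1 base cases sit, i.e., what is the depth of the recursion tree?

For divide and conquer with division factor 4:

Problem sizes at each level:
Level 0: 67108864
Level 1: 16777216
Level 2: 4194304
Level 3: 1048576
Level 4: 262144
Level 5: 65536
Level 6: 16384
Level 7: 4096
Level 8: 1024
Level 9: 256
Level 10: 64
Level 11: 16
Level 12: 4
Level 13: 1

The root is level 0 and the size-1 base case is level 13 (the tree spans levels 0 through 13, i.e. 14 levels counting the root), so the depth is the number of divisions: log_4(67108864) = 13

The recursion tree depth is log_4(67108864) = 13. At each level, the problem size is divided by 4, so it takes 13 divisions to reduce to a base case of size 1. The algorithm makes 3 recursive calls at each level.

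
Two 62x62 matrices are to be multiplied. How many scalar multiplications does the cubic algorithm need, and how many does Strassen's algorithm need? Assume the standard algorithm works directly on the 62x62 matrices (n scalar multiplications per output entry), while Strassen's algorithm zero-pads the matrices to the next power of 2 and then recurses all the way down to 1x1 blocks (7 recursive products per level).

Matrix multiplication for 62x62 matrices:

Strassen's algorithm requires power-of-2 dimensions. Pad 62x62 to 64x64 (next power of 2).

Standard algorithm: 62^3 = 238328 multiplications
Strassen's algorithm: 7^(log2(64)) = 7^6 = 117649 multiplications
Savings: 238328 - 117649 = 120679 multiplications

Standard: 238328 multiplications (62^3). Strassen: 117649 multiplications (7^6, after padding to 64x64). Strassen reduces 8 recursive multiplications to 7 at each level.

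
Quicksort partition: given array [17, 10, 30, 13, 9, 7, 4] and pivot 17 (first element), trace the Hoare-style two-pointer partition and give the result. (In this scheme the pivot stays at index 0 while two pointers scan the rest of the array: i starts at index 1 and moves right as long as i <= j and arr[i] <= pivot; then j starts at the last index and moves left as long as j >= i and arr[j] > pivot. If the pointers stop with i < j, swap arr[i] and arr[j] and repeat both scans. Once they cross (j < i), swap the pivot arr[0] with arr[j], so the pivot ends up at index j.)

Hoare-style two-pointer partition with pivot = 17:

Initial array: [17, 10, 30, 13, 9, 7, 4]

Pointers start at i = 1, j = 6.
i stops at index 2 (arr[2]=30 > 17), j stops at index 6 (arr[6]=4 <= 17): swap arr[2] and arr[6], array becomes [17, 10, 4, 13, 9, 7, 30]
i ends at 6, j ends at 5: the pointers have crossed (j < i), so scanning stops.

Swap pivot arr[0] with arr[5] to place pivot at position 5: [7, 10, 4, 13, 9, 17, 30]
Pivot position: 5

After partitioning with pivot 17, the array becomes [7, 10, 4, 13, 9, 17, 30]. The pivot is placed at index 5. All elements to the left of the pivot are <= 17, and all elements to the right are > 17.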